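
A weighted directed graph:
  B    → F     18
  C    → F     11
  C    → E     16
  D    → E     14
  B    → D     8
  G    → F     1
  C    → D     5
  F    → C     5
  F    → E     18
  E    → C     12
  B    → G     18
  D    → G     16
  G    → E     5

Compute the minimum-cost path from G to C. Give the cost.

6

Candidate routes:
G - F - E - C: 1 + 18 + 12 = 31
G - E - C: 5 + 12 = 17
G - F - C: 1 + 5 = 6
The minimum is 6.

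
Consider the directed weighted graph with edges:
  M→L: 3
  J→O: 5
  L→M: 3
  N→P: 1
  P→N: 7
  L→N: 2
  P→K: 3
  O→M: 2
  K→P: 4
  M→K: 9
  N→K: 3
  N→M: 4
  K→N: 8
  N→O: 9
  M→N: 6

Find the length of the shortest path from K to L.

15

Routes from K to L:
K - N - M - L: 8 + 4 + 3 = 15
K - N - O - M - L: 8 + 9 + 2 + 3 = 22
K - P - N - O - M - L: 4 + 7 + 9 + 2 + 3 = 25
K - P - N - M - L: 4 + 7 + 4 + 3 = 18
Best route has total 15.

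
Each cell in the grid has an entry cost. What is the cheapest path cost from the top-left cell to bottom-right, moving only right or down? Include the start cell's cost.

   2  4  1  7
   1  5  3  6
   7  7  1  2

13

Cheapest: [0,0] [0,1] [0,2] [1,2] [2,2] [2,3]
  2 + 4 + 1 + 3 + 1 + 2 = 13
For comparison, the top-then-right route costs 22.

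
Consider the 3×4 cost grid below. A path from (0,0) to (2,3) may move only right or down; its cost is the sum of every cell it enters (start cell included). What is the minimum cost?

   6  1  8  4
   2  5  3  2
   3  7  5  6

Path (0,0) → (0,1) → (1,1) → (1,2) → (1,3) → (2,3): 6 + 1 + 5 + 3 + 2 + 6 = 23.
For comparison, the top-then-right route costs 27.

23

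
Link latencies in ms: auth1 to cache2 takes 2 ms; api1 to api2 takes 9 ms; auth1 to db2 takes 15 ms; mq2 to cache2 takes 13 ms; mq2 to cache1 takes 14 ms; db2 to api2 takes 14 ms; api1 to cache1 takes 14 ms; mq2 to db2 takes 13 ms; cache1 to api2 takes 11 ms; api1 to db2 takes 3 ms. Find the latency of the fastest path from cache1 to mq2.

14

Checking several routes:
cache1-mq2: 14
cache1-api1-db2-mq2: 14 + 3 + 13 = 30
cache1-api2-api1-db2-mq2: 11 + 9 + 3 + 13 = 36
cache1-api2-db2-mq2: 11 + 14 + 13 = 38
Shortest: 14 ms.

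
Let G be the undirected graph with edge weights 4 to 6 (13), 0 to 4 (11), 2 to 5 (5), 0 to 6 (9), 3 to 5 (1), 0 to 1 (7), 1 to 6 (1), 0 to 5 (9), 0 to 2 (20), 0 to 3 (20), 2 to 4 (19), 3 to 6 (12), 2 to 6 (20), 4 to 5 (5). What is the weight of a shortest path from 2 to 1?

19

Checking several routes:
2 -> 6 -> 1: 20 + 1 = 21
2 -> 5 -> 0 -> 6 -> 1: 5 + 9 + 9 + 1 = 24
2 -> 5 -> 3 -> 6 -> 1: 5 + 1 + 12 + 1 = 19
2 -> 5 -> 0 -> 1: 5 + 9 + 7 = 21
Shortest: 19.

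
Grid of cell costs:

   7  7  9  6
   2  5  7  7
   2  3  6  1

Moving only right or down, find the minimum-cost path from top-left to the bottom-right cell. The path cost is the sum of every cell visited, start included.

Best path: (0,0) -> (1,0) -> (2,0) -> (2,1) -> (2,2) -> (2,3)
Cost: 7 + 2 + 2 + 3 + 6 + 1 = 21
For comparison, the top-then-right route costs 37.

21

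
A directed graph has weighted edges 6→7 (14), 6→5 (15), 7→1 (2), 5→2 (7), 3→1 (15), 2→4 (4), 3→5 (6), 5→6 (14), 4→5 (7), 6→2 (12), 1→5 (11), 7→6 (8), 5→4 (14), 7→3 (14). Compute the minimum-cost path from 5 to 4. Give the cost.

Routes from 5 to 4:
5-6-2-4: 14 + 12 + 4 = 30
5-4: 14
5-2-4: 7 + 4 = 11
The minimum is 11.

11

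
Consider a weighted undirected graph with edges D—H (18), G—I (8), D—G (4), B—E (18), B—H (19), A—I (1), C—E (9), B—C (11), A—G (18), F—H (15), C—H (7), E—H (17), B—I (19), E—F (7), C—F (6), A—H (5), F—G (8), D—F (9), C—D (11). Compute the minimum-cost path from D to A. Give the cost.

Comparing a few candidate routes:
D → C → H → A: 11 + 7 + 5 = 23
D → G → A: 4 + 18 = 22
D → G → I → A: 4 + 8 + 1 = 13
Best route has total 13.

13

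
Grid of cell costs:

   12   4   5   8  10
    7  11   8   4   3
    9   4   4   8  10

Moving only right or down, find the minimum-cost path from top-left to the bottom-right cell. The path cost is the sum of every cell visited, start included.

46

One optimal route is [0,0] [0,1] [0,2] [0,3] [1,3] [1,4] [2,4].
Its cost is 12 + 4 + 5 + 8 + 4 + 3 + 10 = 46.
(Top row then right column would cost 52.)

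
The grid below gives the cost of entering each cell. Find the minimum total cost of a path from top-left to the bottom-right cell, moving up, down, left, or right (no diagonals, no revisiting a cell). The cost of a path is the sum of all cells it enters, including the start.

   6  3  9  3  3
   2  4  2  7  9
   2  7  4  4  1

23

Cheapest: r0c0 -> r1c0 -> r1c1 -> r1c2 -> r2c2 -> r2c3 -> r2c4
  6 + 2 + 4 + 2 + 4 + 4 + 1 = 23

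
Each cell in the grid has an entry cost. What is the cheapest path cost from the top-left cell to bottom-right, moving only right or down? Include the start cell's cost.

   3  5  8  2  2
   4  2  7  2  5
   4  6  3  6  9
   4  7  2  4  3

One optimal route is (0,0) -> (1,0) -> (1,1) -> (2,1) -> (2,2) -> (3,2) -> (3,3) -> (3,4).
Its cost is 3 + 4 + 2 + 6 + 3 + 2 + 4 + 3 = 27.
(Top row then right column would cost 37.)

27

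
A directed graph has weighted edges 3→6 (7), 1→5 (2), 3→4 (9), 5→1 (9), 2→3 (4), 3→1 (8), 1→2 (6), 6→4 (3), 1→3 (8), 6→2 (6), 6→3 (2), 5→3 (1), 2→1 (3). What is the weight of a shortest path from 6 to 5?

11

Candidate routes:
6 → 2 → 1 → 5: 6 + 3 + 2 = 11
6 → 2 → 3 → 1 → 5: 6 + 4 + 8 + 2 = 20
6 → 3 → 1 → 5: 2 + 8 + 2 = 12
Shortest: 11.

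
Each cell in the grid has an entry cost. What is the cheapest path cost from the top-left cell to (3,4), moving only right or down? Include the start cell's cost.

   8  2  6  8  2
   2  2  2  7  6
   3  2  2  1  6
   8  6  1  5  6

Path r0c0 → r0c1 → r1c1 → r1c2 → r2c2 → r2c3 → r3c3 → r3c4: 8 + 2 + 2 + 2 + 2 + 1 + 5 + 6 = 28.
(Top row then right column would cost 44.)

28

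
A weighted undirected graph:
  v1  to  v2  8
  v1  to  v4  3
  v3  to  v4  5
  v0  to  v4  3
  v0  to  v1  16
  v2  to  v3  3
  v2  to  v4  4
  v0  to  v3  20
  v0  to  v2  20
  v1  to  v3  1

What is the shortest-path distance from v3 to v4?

Comparing a few candidate routes:
v3 -> v2 -> v4: 3 + 4 = 7
v3 -> v1 -> v2 -> v4: 1 + 8 + 4 = 13
v3 -> v4: 5
v3 -> v1 -> v4: 1 + 3 = 4
Shortest: 4.

4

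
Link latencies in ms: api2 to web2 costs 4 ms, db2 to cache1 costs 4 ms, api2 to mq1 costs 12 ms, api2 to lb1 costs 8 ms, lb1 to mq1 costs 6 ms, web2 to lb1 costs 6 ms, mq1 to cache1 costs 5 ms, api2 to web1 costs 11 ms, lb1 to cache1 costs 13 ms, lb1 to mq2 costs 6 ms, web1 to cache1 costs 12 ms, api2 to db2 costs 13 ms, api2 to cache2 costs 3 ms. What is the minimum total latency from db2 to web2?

17

Some routes from db2 to web2:
db2→cache1→mq1→api2→web2: 4 + 5 + 12 + 4 = 25
db2→api2→lb1→web2: 13 + 8 + 6 = 27
db2→cache1→mq1→lb1→api2→web2: 4 + 5 + 6 + 8 + 4 = 27
db2→api2→web2: 13 + 4 = 17
db2→cache1→mq1→lb1→web2: 4 + 5 + 6 + 6 = 21
db2→cache1→lb1→web2: 4 + 13 + 6 = 23
Best route has total 17 ms.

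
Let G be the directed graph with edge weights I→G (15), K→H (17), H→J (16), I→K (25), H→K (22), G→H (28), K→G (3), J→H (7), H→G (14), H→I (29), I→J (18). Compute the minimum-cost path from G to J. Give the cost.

Candidate routes:
G-H-I-J: 28 + 29 + 18 = 75
G-H-J: 28 + 16 = 44
The minimum is 44.

44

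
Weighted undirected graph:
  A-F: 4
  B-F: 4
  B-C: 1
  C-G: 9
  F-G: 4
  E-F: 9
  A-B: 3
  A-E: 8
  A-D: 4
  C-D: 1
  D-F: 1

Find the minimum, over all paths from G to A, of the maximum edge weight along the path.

4

Comparing a few candidate routes:
G - C - D - A: max(9, 1, 4) = 9
G - F - D - A: max(4, 1, 4) = 4
G - F - B - C - D - A: max(4, 4, 1, 1, 4) = 4
G - F - A: max(4, 4) = 4
G - F - D - C - B - A: max(4, 1, 1, 1, 3) = 4
G - F - B - A: max(4, 4, 3) = 4
Smallest bottleneck: 4.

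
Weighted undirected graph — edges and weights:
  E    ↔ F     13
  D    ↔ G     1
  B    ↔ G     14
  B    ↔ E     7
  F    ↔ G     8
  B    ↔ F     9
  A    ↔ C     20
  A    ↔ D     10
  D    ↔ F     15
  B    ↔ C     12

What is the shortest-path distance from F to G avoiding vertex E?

8

Checking several routes:
F→G: 8
F→B→G: 9 + 14 = 23
F→D→G: 15 + 1 = 16
Best route has total 8.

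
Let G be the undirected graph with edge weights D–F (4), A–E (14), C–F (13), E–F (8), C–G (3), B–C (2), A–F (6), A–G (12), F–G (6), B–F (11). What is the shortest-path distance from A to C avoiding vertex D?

15

Checking several routes:
A→F→C: 6 + 13 = 19
A→F→G→C: 6 + 6 + 3 = 15
A→G→C: 12 + 3 = 15
Best route has total 15.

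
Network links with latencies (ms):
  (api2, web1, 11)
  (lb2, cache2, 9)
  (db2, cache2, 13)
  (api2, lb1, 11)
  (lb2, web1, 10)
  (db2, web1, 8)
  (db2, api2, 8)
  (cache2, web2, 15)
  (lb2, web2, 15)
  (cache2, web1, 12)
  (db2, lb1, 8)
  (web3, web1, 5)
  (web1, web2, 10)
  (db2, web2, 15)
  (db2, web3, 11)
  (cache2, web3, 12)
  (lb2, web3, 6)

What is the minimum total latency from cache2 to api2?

Comparing a few candidate routes:
cache2-web1-db2-api2: 12 + 8 + 8 = 28
cache2-web1-api2: 12 + 11 = 23
cache2-db2-api2: 13 + 8 = 21
The minimum is 21 ms.

21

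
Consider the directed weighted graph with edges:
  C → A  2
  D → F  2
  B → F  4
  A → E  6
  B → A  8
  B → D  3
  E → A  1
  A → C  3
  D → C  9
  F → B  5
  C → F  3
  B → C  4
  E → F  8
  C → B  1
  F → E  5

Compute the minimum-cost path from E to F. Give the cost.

A few of the E→F routes:
E-F: 8
E-A-C-B-F: 1 + 3 + 1 + 4 = 9
E-A-C-F: 1 + 3 + 3 = 7
Best route has total 7.

7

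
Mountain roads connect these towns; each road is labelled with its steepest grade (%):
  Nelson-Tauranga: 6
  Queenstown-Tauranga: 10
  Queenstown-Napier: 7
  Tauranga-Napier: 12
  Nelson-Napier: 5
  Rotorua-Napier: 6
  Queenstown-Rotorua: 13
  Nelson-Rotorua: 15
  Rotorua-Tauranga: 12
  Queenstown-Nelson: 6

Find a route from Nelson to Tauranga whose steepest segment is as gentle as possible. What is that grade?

6

Checking several routes:
Nelson -> Napier -> Queenstown -> Tauranga: max(5, 7, 10) = 10
Nelson -> Queenstown -> Napier -> Rotorua -> Tauranga: max(6, 7, 6, 12) = 12
Nelson -> Queenstown -> Tauranga: max(6, 10) = 10
Nelson -> Tauranga: max(6) = 6
Best route has worst link 6%.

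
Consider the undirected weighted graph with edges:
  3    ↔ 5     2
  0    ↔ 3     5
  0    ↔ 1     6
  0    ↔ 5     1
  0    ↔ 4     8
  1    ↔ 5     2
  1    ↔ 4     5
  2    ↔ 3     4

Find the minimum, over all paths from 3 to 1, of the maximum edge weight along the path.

2

Checking several routes:
3-5-0-1: max(2, 1, 6) = 6
3-5-1: max(2, 2) = 2
3-0-5-1: max(5, 1, 2) = 5
Smallest bottleneck: 2.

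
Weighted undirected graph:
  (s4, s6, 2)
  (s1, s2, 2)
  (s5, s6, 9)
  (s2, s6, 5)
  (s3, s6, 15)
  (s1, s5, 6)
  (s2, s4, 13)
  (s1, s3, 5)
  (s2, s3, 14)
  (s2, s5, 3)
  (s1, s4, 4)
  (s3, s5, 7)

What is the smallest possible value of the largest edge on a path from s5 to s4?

Checking several routes:
s5 -> s1 -> s4: max(6, 4) = 6
s5 -> s2 -> s6 -> s4: max(3, 5, 2) = 5
s5 -> s2 -> s1 -> s4: max(3, 2, 4) = 4
Smallest bottleneck: 4.

4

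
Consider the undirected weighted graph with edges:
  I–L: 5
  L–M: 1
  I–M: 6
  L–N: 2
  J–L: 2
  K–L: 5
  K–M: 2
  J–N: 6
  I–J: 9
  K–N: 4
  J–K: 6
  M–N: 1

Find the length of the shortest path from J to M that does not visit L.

7

Paths from J to M avoiding L:
J - K - M: 6 + 2 = 8
J - N - K - M: 6 + 4 + 2 = 12
J - N - M: 6 + 1 = 7
J - K - N - M: 6 + 4 + 1 = 11
J - I - M: 9 + 6 = 15
The minimum is 7.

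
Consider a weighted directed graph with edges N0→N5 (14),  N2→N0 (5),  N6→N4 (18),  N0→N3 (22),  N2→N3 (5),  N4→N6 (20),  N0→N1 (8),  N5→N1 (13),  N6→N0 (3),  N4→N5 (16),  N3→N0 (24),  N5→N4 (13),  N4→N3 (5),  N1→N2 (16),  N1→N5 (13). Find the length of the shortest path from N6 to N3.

A few of the N6→N3 routes:
N6 -> N4 -> N3: 18 + 5 = 23
N6 -> N0 -> N5 -> N1 -> N2 -> N3: 3 + 14 + 13 + 16 + 5 = 51
N6 -> N0 -> N1 -> N5 -> N4 -> N3: 3 + 8 + 13 + 13 + 5 = 42
N6 -> N0 -> N5 -> N4 -> N3: 3 + 14 + 13 + 5 = 35
N6 -> N0 -> N1 -> N2 -> N3: 3 + 8 + 16 + 5 = 32
N6 -> N0 -> N3: 3 + 22 = 25
Best route has total 23.

23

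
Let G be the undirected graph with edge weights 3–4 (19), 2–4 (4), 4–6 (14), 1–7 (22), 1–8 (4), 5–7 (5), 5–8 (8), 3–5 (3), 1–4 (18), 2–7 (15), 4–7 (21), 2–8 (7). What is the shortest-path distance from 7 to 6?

33

Comparing a few candidate routes:
7 - 4 - 6: 21 + 14 = 35
7 - 5 - 8 - 1 - 4 - 6: 5 + 8 + 4 + 18 + 14 = 49
7 - 1 - 8 - 2 - 4 - 6: 22 + 4 + 7 + 4 + 14 = 51
7 - 2 - 4 - 6: 15 + 4 + 14 = 33
7 - 5 - 8 - 2 - 4 - 6: 5 + 8 + 7 + 4 + 14 = 38
7 - 5 - 3 - 4 - 6: 5 + 3 + 19 + 14 = 41
Best route has total 33.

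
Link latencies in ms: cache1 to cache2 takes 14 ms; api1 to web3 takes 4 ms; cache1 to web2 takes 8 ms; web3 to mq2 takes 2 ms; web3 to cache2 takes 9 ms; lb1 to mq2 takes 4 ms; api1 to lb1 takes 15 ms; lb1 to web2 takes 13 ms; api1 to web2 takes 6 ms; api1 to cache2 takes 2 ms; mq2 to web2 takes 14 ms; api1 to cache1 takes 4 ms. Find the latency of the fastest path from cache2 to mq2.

Checking several routes:
cache2 - api1 - web2 - mq2: 2 + 6 + 14 = 22
cache2 - web3 - mq2: 9 + 2 = 11
cache2 - api1 - web2 - lb1 - mq2: 2 + 6 + 13 + 4 = 25
cache2 - cache1 - api1 - web3 - mq2: 14 + 4 + 4 + 2 = 24
cache2 - api1 - lb1 - mq2: 2 + 15 + 4 = 21
cache2 - api1 - web3 - mq2: 2 + 4 + 2 = 8
Shortest: 8 ms.

8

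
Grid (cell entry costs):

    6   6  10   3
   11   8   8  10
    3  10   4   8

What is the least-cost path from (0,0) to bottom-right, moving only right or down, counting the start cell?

40

Best path: (0,0) → (0,1) → (1,1) → (1,2) → (2,2) → (2,3)
Cost: 6 + 6 + 8 + 8 + 4 + 8 = 40
(Top row then right column would cost 43.)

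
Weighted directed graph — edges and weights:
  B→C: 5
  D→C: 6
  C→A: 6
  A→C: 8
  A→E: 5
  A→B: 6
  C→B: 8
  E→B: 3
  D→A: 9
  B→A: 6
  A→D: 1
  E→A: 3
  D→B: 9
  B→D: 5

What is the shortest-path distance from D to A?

9

Comparing a few candidate routes:
D - A: 9
D - C - A: 6 + 6 = 12
D - B - A: 9 + 6 = 15
The minimum is 9.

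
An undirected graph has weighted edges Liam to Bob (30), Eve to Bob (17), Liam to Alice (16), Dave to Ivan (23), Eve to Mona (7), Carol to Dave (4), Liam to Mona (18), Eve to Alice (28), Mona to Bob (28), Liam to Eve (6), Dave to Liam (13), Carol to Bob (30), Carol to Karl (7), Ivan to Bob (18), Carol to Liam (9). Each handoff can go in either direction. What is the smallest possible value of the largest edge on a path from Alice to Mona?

Some routes from Alice to Mona:
Alice→Liam→Eve→Mona: max(16, 6, 7) = 16
Alice→Liam→Carol→Dave→Ivan→Bob→Eve→Mona: max(16, 9, 4, 23, 18, 17, 7) = 23
Alice→Liam→Mona: max(16, 18) = 18
The minimum achievable maximum is 16.

16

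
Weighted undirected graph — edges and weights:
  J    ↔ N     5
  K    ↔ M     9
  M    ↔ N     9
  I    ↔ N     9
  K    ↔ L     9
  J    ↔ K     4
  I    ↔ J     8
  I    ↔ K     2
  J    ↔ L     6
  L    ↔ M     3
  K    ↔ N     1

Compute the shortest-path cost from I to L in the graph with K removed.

14

Some routes from I to L avoiding K:
I → N → M → L: 9 + 9 + 3 = 21
I → N → J → L: 9 + 5 + 6 = 20
I → J → L: 8 + 6 = 14
The minimum is 14.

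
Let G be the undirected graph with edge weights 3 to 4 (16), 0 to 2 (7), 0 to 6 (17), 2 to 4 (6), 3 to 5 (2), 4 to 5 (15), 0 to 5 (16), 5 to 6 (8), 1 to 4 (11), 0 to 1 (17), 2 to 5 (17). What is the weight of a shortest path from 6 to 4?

23

Some routes from 6 to 4:
6 - 0 - 2 - 4: 17 + 7 + 6 = 30
6 - 5 - 4: 8 + 15 = 23
6 - 0 - 1 - 4: 17 + 17 + 11 = 45
6 - 5 - 0 - 2 - 4: 8 + 16 + 7 + 6 = 37
6 - 5 - 3 - 4: 8 + 2 + 16 = 26
6 - 5 - 2 - 4: 8 + 17 + 6 = 31
The minimum is 23.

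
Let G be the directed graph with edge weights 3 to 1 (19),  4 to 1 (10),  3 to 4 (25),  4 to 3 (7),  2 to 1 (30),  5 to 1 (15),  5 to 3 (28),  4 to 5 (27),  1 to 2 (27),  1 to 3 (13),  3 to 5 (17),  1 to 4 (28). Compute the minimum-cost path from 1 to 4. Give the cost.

Routes from 1 to 4:
1 -> 4: 28
1 -> 3 -> 4: 13 + 25 = 38
Best route has total 28.

28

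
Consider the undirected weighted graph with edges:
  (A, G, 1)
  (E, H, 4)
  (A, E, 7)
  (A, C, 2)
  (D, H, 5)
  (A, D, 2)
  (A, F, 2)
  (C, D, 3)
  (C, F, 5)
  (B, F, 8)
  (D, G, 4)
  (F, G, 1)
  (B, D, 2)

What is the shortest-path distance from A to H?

Comparing a few candidate routes:
A-C-D-H: 2 + 3 + 5 = 10
A-D-H: 2 + 5 = 7
A-E-H: 7 + 4 = 11
A-F-G-D-H: 2 + 1 + 4 + 5 = 12
A-G-D-H: 1 + 4 + 5 = 10
The minimum is 7.

7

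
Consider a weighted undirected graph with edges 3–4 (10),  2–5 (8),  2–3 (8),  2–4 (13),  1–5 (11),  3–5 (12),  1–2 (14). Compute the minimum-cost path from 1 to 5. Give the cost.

11

Candidate routes:
1 -> 2 -> 3 -> 5: 14 + 8 + 12 = 34
1 -> 2 -> 4 -> 3 -> 5: 14 + 13 + 10 + 12 = 49
1 -> 2 -> 5: 14 + 8 = 22
1 -> 5: 11
Shortest: 11.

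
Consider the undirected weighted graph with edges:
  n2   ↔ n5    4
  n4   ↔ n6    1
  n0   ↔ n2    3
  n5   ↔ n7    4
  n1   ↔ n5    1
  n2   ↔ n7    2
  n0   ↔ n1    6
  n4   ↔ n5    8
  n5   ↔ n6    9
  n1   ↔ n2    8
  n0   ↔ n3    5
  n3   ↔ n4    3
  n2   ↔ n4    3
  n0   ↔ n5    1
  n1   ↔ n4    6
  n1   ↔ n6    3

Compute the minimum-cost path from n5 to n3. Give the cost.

Comparing a few candidate routes:
n5 - n0 - n2 - n4 - n3: 1 + 3 + 3 + 3 = 10
n5 - n0 - n3: 1 + 5 = 6
n5 - n1 - n6 - n4 - n3: 1 + 3 + 1 + 3 = 8
Best route has total 6.

6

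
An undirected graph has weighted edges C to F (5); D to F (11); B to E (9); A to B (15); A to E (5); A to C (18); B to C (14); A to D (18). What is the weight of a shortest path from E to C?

23

Candidate routes:
E -> B -> A -> D -> F -> C: 9 + 15 + 18 + 11 + 5 = 58
E -> A -> C: 5 + 18 = 23
E -> A -> D -> F -> C: 5 + 18 + 11 + 5 = 39
E -> B -> A -> C: 9 + 15 + 18 = 42
E -> B -> C: 9 + 14 = 23
E -> A -> B -> C: 5 + 15 + 14 = 34
Best route has total 23.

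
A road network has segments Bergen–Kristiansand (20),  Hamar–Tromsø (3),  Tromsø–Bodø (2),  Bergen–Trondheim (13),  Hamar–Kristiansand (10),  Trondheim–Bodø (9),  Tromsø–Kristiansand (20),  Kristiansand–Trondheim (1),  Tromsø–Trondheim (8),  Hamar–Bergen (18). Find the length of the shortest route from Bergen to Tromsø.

A few of the Bergen→Tromsø routes:
Bergen - Hamar - Tromsø: 18 + 3 = 21
Bergen - Trondheim - Bodø - Tromsø: 13 + 9 + 2 = 24
Bergen - Trondheim - Tromsø: 13 + 8 = 21
The minimum is 21 km.

21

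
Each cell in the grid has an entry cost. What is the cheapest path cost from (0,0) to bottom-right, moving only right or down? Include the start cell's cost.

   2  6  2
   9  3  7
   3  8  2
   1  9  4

23

One optimal route is (0,0) → (0,1) → (0,2) → (1,2) → (2,2) → (3,2).
Its cost is 2 + 6 + 2 + 7 + 2 + 4 = 23.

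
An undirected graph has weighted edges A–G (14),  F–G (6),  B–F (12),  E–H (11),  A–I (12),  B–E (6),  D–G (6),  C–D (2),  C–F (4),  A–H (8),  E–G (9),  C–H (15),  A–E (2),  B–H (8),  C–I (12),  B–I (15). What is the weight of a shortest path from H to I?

20

Checking several routes:
H → A → E → B → I: 8 + 2 + 6 + 15 = 31
H → C → I: 15 + 12 = 27
H → B → E → A → I: 8 + 6 + 2 + 12 = 28
H → A → I: 8 + 12 = 20
H → B → I: 8 + 15 = 23
H → E → A → I: 11 + 2 + 12 = 25
The minimum is 20.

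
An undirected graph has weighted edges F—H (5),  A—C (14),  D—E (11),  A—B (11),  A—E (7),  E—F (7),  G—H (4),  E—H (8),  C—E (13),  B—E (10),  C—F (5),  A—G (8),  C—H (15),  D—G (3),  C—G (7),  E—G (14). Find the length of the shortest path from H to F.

5

Comparing a few candidate routes:
H → G → C → F: 4 + 7 + 5 = 16
H → E → F: 8 + 7 = 15
H → F: 5
The minimum is 5.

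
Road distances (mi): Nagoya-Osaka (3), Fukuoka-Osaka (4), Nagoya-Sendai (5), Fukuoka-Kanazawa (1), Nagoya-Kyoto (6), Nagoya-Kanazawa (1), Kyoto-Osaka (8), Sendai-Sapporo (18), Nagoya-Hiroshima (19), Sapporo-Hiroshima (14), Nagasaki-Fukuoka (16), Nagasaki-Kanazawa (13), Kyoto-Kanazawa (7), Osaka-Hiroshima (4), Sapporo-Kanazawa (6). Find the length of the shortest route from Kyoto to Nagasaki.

Comparing a few candidate routes:
Kyoto→Nagoya→Kanazawa→Fukuoka→Nagasaki: 6 + 1 + 1 + 16 = 24
Kyoto→Osaka→Fukuoka→Kanazawa→Nagasaki: 8 + 4 + 1 + 13 = 26
Kyoto→Kanazawa→Nagasaki: 7 + 13 = 20
Kyoto→Kanazawa→Fukuoka→Nagasaki: 7 + 1 + 16 = 24
Kyoto→Osaka→Nagoya→Kanazawa→Nagasaki: 8 + 3 + 1 + 13 = 25
Kyoto→Nagoya→Kanazawa→Nagasaki: 6 + 1 + 13 = 20
Shortest: 20 mi.

20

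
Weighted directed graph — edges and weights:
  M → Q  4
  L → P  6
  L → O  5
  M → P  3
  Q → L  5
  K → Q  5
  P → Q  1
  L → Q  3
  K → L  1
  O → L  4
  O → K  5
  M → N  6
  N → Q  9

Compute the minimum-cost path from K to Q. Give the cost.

4

Candidate routes:
K → L → Q: 1 + 3 = 4
K → L → P → Q: 1 + 6 + 1 = 8
K → Q: 5
Best route has total 4.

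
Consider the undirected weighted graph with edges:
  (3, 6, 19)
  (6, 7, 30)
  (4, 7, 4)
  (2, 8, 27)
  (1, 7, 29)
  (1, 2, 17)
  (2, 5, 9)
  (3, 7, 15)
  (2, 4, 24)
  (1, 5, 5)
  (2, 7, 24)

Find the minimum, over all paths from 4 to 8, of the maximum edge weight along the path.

Comparing a few candidate routes:
4→2→8: max(24, 27) = 27
4→7→1→2→8: max(4, 29, 17, 27) = 29
4→7→2→8: max(4, 24, 27) = 27
Smallest bottleneck: 27.

27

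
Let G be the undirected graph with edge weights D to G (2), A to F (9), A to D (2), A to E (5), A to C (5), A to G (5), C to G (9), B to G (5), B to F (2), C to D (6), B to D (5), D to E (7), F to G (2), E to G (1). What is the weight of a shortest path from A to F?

6

Some routes from A to F:
A -> E -> G -> F: 5 + 1 + 2 = 8
A -> D -> B -> F: 2 + 5 + 2 = 9
A -> D -> G -> F: 2 + 2 + 2 = 6
A -> G -> F: 5 + 2 = 7
Shortest: 6.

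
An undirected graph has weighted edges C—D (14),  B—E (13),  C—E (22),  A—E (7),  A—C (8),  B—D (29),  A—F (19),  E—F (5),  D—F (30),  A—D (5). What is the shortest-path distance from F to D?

Some routes from F to D:
F - E - A - D: 5 + 7 + 5 = 17
F - A - D: 19 + 5 = 24
F - D: 30
The minimum is 17.

17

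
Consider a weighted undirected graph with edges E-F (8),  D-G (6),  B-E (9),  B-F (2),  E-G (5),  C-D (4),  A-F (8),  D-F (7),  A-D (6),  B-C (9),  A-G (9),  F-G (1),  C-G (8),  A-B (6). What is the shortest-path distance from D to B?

A few of the D→B routes:
D → F → B: 7 + 2 = 9
D → C → B: 4 + 9 = 13
D → A → B: 6 + 6 = 12
D → G → F → B: 6 + 1 + 2 = 9
Shortest: 9.

9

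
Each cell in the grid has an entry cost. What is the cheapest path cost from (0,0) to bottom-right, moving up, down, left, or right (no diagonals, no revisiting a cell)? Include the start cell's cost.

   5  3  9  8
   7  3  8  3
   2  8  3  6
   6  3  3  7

Take [0,0] → [0,1] → [1,1] → [1,2] → [2,2] → [3,2] → [3,3] for a total of 5 + 3 + 3 + 8 + 3 + 3 + 7 = 32.

32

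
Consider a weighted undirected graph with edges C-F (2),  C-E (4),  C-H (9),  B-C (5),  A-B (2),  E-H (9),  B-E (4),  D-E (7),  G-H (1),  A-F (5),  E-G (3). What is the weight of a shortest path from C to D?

Routes from C to D:
C-B-E-D: 5 + 4 + 7 = 16
C-F-A-B-E-D: 2 + 5 + 2 + 4 + 7 = 20
C-E-D: 4 + 7 = 11
C-H-G-E-D: 9 + 1 + 3 + 7 = 20
C-H-E-D: 9 + 9 + 7 = 25
Shortest: 11.

11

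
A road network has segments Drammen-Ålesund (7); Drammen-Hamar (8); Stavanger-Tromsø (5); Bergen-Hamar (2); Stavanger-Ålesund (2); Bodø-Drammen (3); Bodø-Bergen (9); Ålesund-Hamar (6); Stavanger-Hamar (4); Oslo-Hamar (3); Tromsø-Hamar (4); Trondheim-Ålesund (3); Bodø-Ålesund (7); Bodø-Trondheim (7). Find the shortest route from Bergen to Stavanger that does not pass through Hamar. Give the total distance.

Routes from Bergen to Stavanger avoiding Hamar:
Bergen → Bodø → Ålesund → Stavanger: 9 + 7 + 2 = 18
Bergen → Bodø → Trondheim → Ålesund → Stavanger: 9 + 7 + 3 + 2 = 21
Bergen → Bodø → Drammen → Ålesund → Stavanger: 9 + 3 + 7 + 2 = 21
Shortest: 18 mi.

18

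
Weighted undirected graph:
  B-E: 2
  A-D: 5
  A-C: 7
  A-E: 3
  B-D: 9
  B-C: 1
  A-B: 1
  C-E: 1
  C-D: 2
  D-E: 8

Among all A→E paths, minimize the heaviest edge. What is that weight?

Comparing a few candidate routes:
A - B - E: max(1, 2) = 2
A - B - C - E: max(1, 1, 1) = 1
A - E: max(3) = 3
A - D - C - B - E: max(5, 2, 1, 2) = 5
Best route has worst link 1.

1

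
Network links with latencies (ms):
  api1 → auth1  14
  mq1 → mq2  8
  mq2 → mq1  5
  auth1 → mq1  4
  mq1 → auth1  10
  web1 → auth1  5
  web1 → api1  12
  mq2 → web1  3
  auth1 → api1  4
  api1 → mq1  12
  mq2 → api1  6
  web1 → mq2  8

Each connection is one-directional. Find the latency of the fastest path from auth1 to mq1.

Paths from auth1 to mq1:
auth1→mq1: 4
auth1→api1→mq1: 4 + 12 = 16
Best route has total 4 ms.

4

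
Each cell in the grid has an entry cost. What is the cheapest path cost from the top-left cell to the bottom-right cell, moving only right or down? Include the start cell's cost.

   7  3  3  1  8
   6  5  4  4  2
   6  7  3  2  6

Path [0,0] → [0,1] → [0,2] → [0,3] → [1,3] → [1,4] → [2,4]: 7 + 3 + 3 + 1 + 4 + 2 + 6 = 26.
(Top row then right column would cost 30.)

26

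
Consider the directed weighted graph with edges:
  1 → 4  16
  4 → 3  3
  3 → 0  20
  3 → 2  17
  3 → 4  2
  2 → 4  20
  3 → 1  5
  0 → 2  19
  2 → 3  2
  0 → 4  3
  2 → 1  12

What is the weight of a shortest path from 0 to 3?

6

Paths from 0 to 3:
0 - 2 - 1 - 4 - 3: 19 + 12 + 16 + 3 = 50
0 - 2 - 4 - 3: 19 + 20 + 3 = 42
0 - 2 - 3: 19 + 2 = 21
0 - 4 - 3: 3 + 3 = 6
The minimum is 6.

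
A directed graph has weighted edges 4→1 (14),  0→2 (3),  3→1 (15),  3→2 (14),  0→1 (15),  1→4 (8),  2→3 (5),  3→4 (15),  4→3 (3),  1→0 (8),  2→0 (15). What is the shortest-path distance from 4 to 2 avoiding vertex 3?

Paths from 4 to 2 avoiding 3:
4→1→0→2: 14 + 8 + 3 = 25
Best route has total 25.

25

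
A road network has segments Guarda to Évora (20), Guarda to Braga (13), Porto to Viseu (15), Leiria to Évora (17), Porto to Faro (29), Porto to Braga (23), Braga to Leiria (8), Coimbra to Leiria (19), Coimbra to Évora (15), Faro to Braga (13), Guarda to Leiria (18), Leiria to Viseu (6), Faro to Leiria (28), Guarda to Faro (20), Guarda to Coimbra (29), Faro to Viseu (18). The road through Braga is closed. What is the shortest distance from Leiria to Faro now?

24

A few of the Leiria→Faro routes:
Leiria - Viseu - Faro: 6 + 18 = 24
Leiria - Évora - Guarda - Faro: 17 + 20 + 20 = 57
Leiria - Viseu - Porto - Faro: 6 + 15 + 29 = 50
Leiria - Coimbra - Guarda - Faro: 19 + 29 + 20 = 68
Leiria - Faro: 28
Leiria - Guarda - Faro: 18 + 20 = 38
The minimum is 24 km.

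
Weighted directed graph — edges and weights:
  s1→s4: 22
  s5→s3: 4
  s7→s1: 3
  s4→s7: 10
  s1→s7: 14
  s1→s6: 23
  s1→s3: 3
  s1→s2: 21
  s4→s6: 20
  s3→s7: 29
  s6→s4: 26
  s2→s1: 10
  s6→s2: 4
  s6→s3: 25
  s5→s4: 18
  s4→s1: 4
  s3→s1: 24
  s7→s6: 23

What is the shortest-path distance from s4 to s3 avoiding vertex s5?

Comparing a few candidate routes:
s4 -> s6 -> s2 -> s1 -> s3: 20 + 4 + 10 + 3 = 37
s4 -> s7 -> s1 -> s3: 10 + 3 + 3 = 16
s4 -> s6 -> s3: 20 + 25 = 45
s4 -> s7 -> s6 -> s2 -> s1 -> s3: 10 + 23 + 4 + 10 + 3 = 50
s4 -> s1 -> s3: 4 + 3 = 7
Shortest: 7.

7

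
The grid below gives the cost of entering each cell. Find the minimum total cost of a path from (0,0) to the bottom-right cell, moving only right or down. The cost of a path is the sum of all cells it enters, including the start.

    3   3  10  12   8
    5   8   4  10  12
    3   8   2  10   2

32

Take [0,0] -> [0,1] -> [1,1] -> [1,2] -> [2,2] -> [2,3] -> [2,4] for a total of 3 + 3 + 8 + 4 + 2 + 10 + 2 = 32.
For comparison, the top-then-right route costs 50.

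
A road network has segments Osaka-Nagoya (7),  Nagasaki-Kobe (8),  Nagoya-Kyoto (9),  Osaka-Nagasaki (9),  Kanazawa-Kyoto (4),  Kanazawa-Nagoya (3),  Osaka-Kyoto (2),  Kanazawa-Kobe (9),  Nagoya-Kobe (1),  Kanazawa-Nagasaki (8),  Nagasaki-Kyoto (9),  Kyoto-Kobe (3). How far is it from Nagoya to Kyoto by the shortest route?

4

A few of the Nagoya→Kyoto routes:
Nagoya - Kobe - Kanazawa - Kyoto: 1 + 9 + 4 = 14
Nagoya - Kobe - Kyoto: 1 + 3 = 4
Nagoya - Osaka - Kyoto: 7 + 2 = 9
Nagoya - Kanazawa - Kyoto: 3 + 4 = 7
Nagoya - Kyoto: 9
Nagoya - Kanazawa - Kobe - Kyoto: 3 + 9 + 3 = 15
Best route has total 4 mi.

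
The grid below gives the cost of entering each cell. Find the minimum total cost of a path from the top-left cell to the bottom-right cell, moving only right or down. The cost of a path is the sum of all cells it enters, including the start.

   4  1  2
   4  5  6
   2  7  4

17

Best path: [0,0] -> [0,1] -> [0,2] -> [1,2] -> [2,2]
Cost: 4 + 1 + 2 + 6 + 4 = 17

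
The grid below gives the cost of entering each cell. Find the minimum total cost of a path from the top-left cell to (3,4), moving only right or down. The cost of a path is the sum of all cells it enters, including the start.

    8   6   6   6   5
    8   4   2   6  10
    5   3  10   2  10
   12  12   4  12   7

One optimal route is r0c0 -> r0c1 -> r1c1 -> r1c2 -> r1c3 -> r2c3 -> r2c4 -> r3c4.
Its cost is 8 + 6 + 4 + 2 + 6 + 2 + 10 + 7 = 45.

45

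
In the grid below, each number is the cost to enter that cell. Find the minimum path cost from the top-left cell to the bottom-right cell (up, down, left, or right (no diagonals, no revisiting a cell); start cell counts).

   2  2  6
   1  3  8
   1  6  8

Cheapest: r0c0 → r1c0 → r2c0 → r2c1 → r2c2
  2 + 1 + 1 + 6 + 8 = 18

18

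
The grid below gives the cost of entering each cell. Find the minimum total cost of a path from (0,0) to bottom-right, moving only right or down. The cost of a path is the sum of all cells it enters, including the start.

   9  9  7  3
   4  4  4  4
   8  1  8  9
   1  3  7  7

Path (0,0)→(1,0)→(1,1)→(2,1)→(3,1)→(3,2)→(3,3): 9 + 4 + 4 + 1 + 3 + 7 + 7 = 35.

35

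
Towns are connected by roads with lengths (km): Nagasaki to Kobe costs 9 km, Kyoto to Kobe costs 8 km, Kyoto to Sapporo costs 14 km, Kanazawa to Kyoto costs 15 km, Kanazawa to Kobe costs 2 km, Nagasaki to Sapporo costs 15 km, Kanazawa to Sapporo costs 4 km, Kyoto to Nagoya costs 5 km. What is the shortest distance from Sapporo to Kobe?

A few of the Sapporo→Kobe routes:
Sapporo -> Kanazawa -> Kyoto -> Kobe: 4 + 15 + 8 = 27
Sapporo -> Nagasaki -> Kobe: 15 + 9 = 24
Sapporo -> Kanazawa -> Kobe: 4 + 2 = 6
Sapporo -> Kyoto -> Kobe: 14 + 8 = 22
The minimum is 6 km.

6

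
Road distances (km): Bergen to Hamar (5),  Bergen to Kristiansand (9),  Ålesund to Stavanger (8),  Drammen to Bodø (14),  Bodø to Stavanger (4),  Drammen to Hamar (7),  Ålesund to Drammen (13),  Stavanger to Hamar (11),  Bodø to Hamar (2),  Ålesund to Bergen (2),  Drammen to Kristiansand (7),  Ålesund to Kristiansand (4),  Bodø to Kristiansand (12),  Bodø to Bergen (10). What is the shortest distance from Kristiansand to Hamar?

Checking several routes:
Kristiansand → Bodø → Hamar: 12 + 2 = 14
Kristiansand → Drammen → Hamar: 7 + 7 = 14
Kristiansand → Ålesund → Bergen → Hamar: 4 + 2 + 5 = 11
Kristiansand → Bergen → Hamar: 9 + 5 = 14
Shortest: 11 km.

11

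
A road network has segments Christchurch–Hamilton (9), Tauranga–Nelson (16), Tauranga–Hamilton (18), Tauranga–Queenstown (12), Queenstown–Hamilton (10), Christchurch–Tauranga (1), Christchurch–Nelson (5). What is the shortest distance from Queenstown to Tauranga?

12

Paths from Queenstown to Tauranga:
Queenstown → Hamilton → Tauranga: 10 + 18 = 28
Queenstown → Hamilton → Christchurch → Nelson → Tauranga: 10 + 9 + 5 + 16 = 40
Queenstown → Tauranga: 12
Queenstown → Hamilton → Christchurch → Tauranga: 10 + 9 + 1 = 20
Best route has total 12.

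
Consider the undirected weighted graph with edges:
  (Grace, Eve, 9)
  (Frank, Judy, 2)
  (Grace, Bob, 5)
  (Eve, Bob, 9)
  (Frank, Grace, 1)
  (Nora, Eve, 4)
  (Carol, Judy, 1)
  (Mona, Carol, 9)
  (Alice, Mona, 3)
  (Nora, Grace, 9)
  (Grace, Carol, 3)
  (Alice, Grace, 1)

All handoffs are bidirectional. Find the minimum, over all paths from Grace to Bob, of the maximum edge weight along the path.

Candidate routes:
Grace-Bob: max(5) = 5
Grace-Nora-Eve-Bob: max(9, 4, 9) = 9
Grace-Eve-Bob: max(9, 9) = 9
Best route has worst link 5.

5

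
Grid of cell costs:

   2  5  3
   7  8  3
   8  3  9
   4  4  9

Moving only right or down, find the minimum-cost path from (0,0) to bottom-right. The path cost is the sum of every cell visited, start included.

Best path: [0,0]→[0,1]→[0,2]→[1,2]→[2,2]→[3,2]
Cost: 2 + 5 + 3 + 3 + 9 + 9 = 31

31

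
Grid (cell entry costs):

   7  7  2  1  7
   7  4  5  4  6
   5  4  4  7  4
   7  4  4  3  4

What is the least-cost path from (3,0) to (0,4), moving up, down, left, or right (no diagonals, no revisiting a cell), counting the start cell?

34

Path r3c0 -> r3c1 -> r2c1 -> r1c1 -> r1c2 -> r0c2 -> r0c3 -> r0c4: 7 + 4 + 4 + 4 + 5 + 2 + 1 + 7 = 34.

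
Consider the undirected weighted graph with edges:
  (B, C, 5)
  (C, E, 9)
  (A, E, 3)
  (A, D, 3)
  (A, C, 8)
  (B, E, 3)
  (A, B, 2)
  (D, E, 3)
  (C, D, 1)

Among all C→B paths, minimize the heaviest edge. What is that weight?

Checking several routes:
C - D - E - B: max(1, 3, 3) = 3
C - D - E - A - B: max(1, 3, 3, 2) = 3
C - D - A - B: max(1, 3, 2) = 3
C - D - A - E - B: max(1, 3, 3, 3) = 3
The minimum achievable maximum is 3.

3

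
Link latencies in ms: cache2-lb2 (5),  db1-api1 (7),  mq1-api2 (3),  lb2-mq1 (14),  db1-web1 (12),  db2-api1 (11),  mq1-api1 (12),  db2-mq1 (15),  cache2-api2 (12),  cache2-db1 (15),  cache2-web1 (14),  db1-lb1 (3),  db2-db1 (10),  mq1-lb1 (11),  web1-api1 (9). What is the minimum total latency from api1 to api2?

Checking several routes:
api1 -> mq1 -> api2: 12 + 3 = 15
api1 -> db1 -> lb1 -> mq1 -> api2: 7 + 3 + 11 + 3 = 24
api1 -> db2 -> mq1 -> api2: 11 + 15 + 3 = 29
The minimum is 15 ms.

15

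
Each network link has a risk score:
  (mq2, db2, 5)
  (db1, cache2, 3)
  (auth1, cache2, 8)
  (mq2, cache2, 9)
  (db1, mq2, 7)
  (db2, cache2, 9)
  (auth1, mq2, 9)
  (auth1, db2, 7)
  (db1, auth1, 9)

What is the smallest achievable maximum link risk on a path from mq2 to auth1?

Comparing a few candidate routes:
mq2 → db2 → auth1: max(5, 7) = 7
mq2 → db1 → cache2 → auth1: max(7, 3, 8) = 8
mq2 → db1 → auth1: max(7, 9) = 9
mq2 → db1 → cache2 → db2 → auth1: max(7, 3, 9, 7) = 9
Best route has worst link 7.

7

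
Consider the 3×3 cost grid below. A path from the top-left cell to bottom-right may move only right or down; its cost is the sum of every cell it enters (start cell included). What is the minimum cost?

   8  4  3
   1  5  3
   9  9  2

19

Take [0,0] -> [1,0] -> [1,1] -> [1,2] -> [2,2] for a total of 8 + 1 + 5 + 3 + 2 = 19.
(Top row then right column would cost 20.)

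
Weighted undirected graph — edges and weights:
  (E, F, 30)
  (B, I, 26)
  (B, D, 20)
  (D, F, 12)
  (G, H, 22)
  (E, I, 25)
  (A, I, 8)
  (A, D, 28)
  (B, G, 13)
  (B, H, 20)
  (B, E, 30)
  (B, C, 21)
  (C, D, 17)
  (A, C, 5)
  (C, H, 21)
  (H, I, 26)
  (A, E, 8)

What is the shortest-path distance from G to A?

39

Checking several routes:
G→H→C→A: 22 + 21 + 5 = 48
G→B→I→A: 13 + 26 + 8 = 47
G→B→C→A: 13 + 21 + 5 = 39
G→B→E→A: 13 + 30 + 8 = 51
The minimum is 39.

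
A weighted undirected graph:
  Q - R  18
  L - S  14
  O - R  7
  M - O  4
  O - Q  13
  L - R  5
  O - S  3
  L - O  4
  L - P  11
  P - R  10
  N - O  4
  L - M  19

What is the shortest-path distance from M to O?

4

Comparing a few candidate routes:
M -> L -> P -> R -> O: 19 + 11 + 10 + 7 = 47
M -> L -> R -> O: 19 + 5 + 7 = 31
M -> L -> O: 19 + 4 = 23
M -> L -> S -> O: 19 + 14 + 3 = 36
M -> O: 4
The minimum is 4.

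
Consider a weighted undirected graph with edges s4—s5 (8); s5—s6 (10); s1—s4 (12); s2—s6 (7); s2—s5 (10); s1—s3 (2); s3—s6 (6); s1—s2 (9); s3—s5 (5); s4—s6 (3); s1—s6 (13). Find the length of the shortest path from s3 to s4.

A few of the s3→s4 routes:
s3 -> s1 -> s6 -> s4: 2 + 13 + 3 = 18
s3 -> s1 -> s4: 2 + 12 = 14
s3 -> s5 -> s6 -> s4: 5 + 10 + 3 = 18
s3 -> s5 -> s4: 5 + 8 = 13
s3 -> s6 -> s4: 6 + 3 = 9
Best route has total 9.

9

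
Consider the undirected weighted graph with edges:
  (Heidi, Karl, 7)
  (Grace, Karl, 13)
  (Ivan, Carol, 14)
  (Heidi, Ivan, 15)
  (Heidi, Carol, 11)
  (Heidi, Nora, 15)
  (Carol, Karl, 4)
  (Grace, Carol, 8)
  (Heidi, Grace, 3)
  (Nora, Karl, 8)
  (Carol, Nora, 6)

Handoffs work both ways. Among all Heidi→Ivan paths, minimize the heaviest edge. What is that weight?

Comparing a few candidate routes:
Heidi -> Grace -> Karl -> Nora -> Carol -> Ivan: max(3, 13, 8, 6, 14) = 14
Heidi -> Grace -> Carol -> Ivan: max(3, 8, 14) = 14
Heidi -> Grace -> Karl -> Carol -> Ivan: max(3, 13, 4, 14) = 14
Heidi -> Karl -> Grace -> Carol -> Ivan: max(7, 13, 8, 14) = 14
Heidi -> Karl -> Carol -> Ivan: max(7, 4, 14) = 14
Heidi -> Carol -> Ivan: max(11, 14) = 14
Smallest bottleneck: 14.

14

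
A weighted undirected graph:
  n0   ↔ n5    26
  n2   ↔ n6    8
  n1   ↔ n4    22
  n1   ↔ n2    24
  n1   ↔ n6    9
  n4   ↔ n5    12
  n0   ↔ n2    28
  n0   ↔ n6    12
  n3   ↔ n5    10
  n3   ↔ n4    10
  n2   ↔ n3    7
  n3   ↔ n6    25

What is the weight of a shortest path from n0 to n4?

37

Checking several routes:
n0 - n6 - n1 - n4: 12 + 9 + 22 = 43
n0 - n5 - n4: 26 + 12 = 38
n0 - n6 - n2 - n3 - n4: 12 + 8 + 7 + 10 = 37
n0 - n2 - n3 - n4: 28 + 7 + 10 = 45
The minimum is 37.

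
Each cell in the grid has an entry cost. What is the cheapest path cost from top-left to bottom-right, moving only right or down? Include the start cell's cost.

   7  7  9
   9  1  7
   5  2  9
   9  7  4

Path [0,0] → [0,1] → [1,1] → [2,1] → [3,1] → [3,2]: 7 + 7 + 1 + 2 + 7 + 4 = 28.

28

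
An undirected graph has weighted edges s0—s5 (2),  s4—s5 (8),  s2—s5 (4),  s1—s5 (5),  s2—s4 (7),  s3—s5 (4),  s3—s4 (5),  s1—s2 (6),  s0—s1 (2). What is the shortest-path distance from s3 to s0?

Checking several routes:
s3 -> s5 -> s1 -> s0: 4 + 5 + 2 = 11
s3 -> s4 -> s5 -> s0: 5 + 8 + 2 = 15
s3 -> s5 -> s0: 4 + 2 = 6
Shortest: 6.

6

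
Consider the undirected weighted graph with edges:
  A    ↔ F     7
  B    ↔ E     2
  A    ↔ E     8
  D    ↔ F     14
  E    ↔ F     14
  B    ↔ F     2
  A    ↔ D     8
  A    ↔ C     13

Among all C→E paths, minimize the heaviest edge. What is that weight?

Candidate routes:
C→A→D→F→E: max(13, 8, 14, 14) = 14
C→A→E: max(13, 8) = 13
C→A→F→E: max(13, 7, 14) = 14
C→A→F→B→E: max(13, 7, 2, 2) = 13
C→A→D→F→B→E: max(13, 8, 14, 2, 2) = 14
The minimum achievable maximum is 13.

13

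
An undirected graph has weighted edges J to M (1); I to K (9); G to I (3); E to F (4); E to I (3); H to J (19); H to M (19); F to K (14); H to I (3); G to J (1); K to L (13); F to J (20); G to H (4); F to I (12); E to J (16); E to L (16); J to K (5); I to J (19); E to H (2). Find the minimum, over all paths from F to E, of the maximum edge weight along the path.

4

Checking several routes:
F → I → K → J → G → H → E: max(12, 9, 5, 1, 4, 2) = 12
F → K → J → G → H → I → E: max(14, 5, 1, 4, 3, 3) = 14
F → I → G → H → E: max(12, 3, 4, 2) = 12
F → E: max(4) = 4
F → I → E: max(12, 3) = 12
F → I → H → E: max(12, 3, 2) = 12
Best route has worst link 4.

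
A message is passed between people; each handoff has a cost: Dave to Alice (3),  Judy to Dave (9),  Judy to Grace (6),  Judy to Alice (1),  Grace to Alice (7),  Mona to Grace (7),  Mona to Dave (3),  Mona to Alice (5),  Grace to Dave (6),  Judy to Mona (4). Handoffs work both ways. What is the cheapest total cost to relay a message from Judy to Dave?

4

Some routes from Judy to Dave:
Judy - Alice - Mona - Dave: 1 + 5 + 3 = 9
Judy - Dave: 9
Judy - Alice - Dave: 1 + 3 = 4
Judy - Mona - Dave: 4 + 3 = 7
Best route has total 4.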